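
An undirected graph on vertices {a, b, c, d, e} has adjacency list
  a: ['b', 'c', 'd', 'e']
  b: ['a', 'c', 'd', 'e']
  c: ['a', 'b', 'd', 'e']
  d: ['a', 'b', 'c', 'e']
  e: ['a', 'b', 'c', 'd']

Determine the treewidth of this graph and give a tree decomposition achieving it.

With just one bag of size 5, the width is 5 − 1 = 4, so tw(G) ≤ 4. For the lower bound, the 5 vertices {a, b, c, d, e} are pairwise adjacent, and any tree decomposition puts a clique entirely inside one bag — forcing width ≥ 4. Combining the bounds, tw(G) = 4.

Treewidth 4.
One optimal decomposition is:
Bags: B1 = {a, b, c, d, e}
Tree: (single bag)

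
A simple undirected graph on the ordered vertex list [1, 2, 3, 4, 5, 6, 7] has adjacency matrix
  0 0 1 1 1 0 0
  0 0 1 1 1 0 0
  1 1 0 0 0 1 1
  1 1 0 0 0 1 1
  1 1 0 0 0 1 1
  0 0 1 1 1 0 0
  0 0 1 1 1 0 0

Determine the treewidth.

A width-3 tree decomposition is:
Bags: B1 = {3, 4, 5, 7}  B2 = {1, 3, 4, 5}  B3 = {2, 3, 4, 5}  B4 = {3, 4, 5, 6}
Tree: B1–B2, B2–B3, B3–B4
Each bag holds 4 vertices, so the decomposition has width 3, which upper-bounds the treewidth. For the lower bound: the 4 vertex sets {5,7}, {1,3}, {4}, {2} are disjoint, each induces a connected subgraph, and every pair is joined by at least one edge of G. Contracting each set to a single vertex therefore yields K_{4} as a minor, and since treewidth is minor-monotone, tw(G) ≥ tw(K_{4}) = 3. Hence tw(G) = 3 exactly.

3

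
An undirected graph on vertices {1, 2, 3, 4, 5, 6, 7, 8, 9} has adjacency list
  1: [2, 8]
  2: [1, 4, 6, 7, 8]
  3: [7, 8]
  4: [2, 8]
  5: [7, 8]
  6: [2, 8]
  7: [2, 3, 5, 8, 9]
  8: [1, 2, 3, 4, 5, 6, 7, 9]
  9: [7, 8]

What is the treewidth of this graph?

2

A width-2 tree decomposition is:
Bags: B1 = {2, 7, 8}  B2 = {1, 2, 8}  B3 = {3, 7, 8}  B4 = {7, 8, 9}  B5 = {2, 6, 8}  B6 = {5, 7, 8}  B7 = {2, 4, 8}
Tree: B1–B2, B1–B3, B1–B4, B1–B5, B1–B6, B1–B7
Each bag holds 3 vertices, so the decomposition has width 2, which upper-bounds the treewidth. For the lower bound, the 3 vertices {7, 8, 9} are pairwise adjacent, and any tree decomposition puts a clique entirely inside one bag — forcing width ≥ 2. Hence tw(G) = 2 exactly.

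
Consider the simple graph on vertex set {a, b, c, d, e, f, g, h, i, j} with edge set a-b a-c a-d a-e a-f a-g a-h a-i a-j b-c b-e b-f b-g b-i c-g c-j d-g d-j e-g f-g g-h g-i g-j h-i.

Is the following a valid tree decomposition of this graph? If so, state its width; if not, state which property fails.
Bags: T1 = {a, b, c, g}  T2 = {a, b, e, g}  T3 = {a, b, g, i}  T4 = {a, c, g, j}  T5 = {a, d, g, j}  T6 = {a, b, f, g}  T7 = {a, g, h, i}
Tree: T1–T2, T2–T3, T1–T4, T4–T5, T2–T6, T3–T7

Yes; width 3.

Every vertex of G appears in some bag (union = {a, b, c, d, e, f, g, h, i, j}); every edge is covered by a bag; and for each vertex v the set of bags containing v is connected in the bag tree. The decomposition is therefore valid. The largest bag has 4 vertices, so the width is 3.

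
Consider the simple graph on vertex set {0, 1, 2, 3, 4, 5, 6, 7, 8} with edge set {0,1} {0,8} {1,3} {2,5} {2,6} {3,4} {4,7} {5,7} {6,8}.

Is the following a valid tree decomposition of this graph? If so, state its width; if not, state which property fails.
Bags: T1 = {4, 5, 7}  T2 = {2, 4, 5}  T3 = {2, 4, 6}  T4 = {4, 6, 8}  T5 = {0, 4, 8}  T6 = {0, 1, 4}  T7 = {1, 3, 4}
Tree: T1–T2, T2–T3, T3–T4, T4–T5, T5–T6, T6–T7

Yes; width 2.

Checking the three conditions: (i) the bags cover all of {0, 1, 2, 3, 4, 5, 6, 7, 8}; (ii) for each edge, some bag contains both endpoints; (iii) the bags containing any fixed vertex form a subtree. All hold, so the decomposition is valid with width 3 − 1 = 2.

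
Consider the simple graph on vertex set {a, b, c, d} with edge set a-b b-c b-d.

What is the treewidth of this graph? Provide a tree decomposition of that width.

Each bag holds 2 vertices, so the decomposition has width 1, which upper-bounds the treewidth. Any graph with an edge has treewidth ≥ 1, and G has the edge b–d. Hence tw(G) = 1 exactly.

Treewidth 1.
Bags: B1 = {b, d}  B2 = {b, c}  B3 = {a, b}
Tree: B1–B2, B1–B3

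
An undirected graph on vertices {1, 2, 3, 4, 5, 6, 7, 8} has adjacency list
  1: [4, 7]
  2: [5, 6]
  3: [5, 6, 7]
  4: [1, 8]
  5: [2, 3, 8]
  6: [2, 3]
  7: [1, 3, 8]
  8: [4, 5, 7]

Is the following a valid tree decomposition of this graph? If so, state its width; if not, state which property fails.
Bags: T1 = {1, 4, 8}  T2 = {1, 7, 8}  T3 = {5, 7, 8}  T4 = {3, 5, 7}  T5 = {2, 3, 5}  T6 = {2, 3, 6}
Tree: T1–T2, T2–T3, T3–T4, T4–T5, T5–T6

Vertex coverage: the bags together contain {1, 2, 3, 4, 5, 6, 7, 8}, the full vertex set. Edge coverage: each edge of G has both endpoints in at least one bag. Running intersection: for every vertex, the bags containing it form a connected subtree. All three properties hold, so this is a valid tree decomposition of width max|bag| − 1 = 2, and hence tw(G) ≤ 2.

Yes; width 2.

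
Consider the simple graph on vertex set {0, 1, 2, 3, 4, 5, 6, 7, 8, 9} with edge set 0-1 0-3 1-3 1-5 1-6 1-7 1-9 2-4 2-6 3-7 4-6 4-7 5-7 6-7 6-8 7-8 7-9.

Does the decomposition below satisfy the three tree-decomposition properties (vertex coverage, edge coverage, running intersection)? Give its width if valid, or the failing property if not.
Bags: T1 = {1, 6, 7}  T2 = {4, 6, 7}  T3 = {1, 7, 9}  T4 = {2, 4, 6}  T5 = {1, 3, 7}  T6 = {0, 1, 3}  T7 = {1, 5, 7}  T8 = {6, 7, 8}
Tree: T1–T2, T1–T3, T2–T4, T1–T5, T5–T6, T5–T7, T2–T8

Every vertex of G appears in some bag (union = {0, 1, 2, 3, 4, 5, 6, 7, 8, 9}); every edge is covered by a bag; and for each vertex v the set of bags containing v is connected in the bag tree. The decomposition is therefore valid. The largest bag has 3 vertices, so the width is 2.

Yes; width 2.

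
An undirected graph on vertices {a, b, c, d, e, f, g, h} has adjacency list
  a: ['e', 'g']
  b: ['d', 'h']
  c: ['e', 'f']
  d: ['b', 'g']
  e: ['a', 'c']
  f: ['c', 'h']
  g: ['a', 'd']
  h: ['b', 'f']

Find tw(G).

2

A width-2 tree decomposition is:
Bags: B1 = {b, f, h}  B2 = {b, d, f}  B3 = {d, f, g}  B4 = {a, f, g}  B5 = {a, e, f}  B6 = {c, e, f}
Tree: B1–B2, B2–B3, B3–B4, B4–B5, B5–B6
Each bag holds 3 vertices, so the decomposition has width 2, which upper-bounds the treewidth. For the lower bound, G contains the cycle f–h–b–d–g–a–e–c–f, so G is not a forest; only forests have treewidth ≤ 1, hence tw(G) ≥ 2. The upper and lower bounds meet at 2, so that is the treewidth.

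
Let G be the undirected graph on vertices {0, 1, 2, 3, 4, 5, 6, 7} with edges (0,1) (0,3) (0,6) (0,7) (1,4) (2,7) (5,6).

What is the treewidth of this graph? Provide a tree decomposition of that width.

Treewidth 1.
One optimal decomposition is:
Bags: B1 = {0, 6}  B2 = {0, 7}  B3 = {0, 1}  B4 = {2, 7}  B5 = {0, 3}  B6 = {1, 4}  B7 = {5, 6}
Tree: B1–B2, B1–B3, B2–B4, B3–B5, B3–B6, B1–B7

Every bag has size at most 2, so the width is 2 − 1 = 1 and tw(G) ≤ 1. G has an edge, so its treewidth is at least 1. Combining the bounds, tw(G) = 1.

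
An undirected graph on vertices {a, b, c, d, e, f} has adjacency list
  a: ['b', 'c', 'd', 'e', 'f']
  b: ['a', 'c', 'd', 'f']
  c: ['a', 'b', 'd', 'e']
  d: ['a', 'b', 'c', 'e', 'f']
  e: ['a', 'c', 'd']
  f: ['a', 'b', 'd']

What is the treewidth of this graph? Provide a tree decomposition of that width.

Treewidth 3.
One such decomposition:
Bags: B1 = {a, b, c, d}  B2 = {a, b, d, f}  B3 = {a, c, d, e}
Tree: B1–B2, B1–B3

The largest bag has 4 vertices, giving width 3; this decomposition certifies tw(G) ≤ 3. On the other hand G contains the 4-clique {a, c, d, e}. A clique must lie in a single bag of any decomposition, so no decomposition can have width below 3. Therefore the treewidth is 3.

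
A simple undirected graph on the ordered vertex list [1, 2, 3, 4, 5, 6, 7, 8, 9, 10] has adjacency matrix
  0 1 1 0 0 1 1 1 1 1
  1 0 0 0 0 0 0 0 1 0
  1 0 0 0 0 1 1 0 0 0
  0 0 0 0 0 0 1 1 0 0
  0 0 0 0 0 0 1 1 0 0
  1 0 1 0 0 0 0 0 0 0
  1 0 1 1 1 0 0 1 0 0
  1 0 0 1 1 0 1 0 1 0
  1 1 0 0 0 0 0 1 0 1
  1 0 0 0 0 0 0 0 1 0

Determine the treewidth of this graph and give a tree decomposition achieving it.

Every bag has size at most 3, so the width is 3 − 1 = 2 and tw(G) ≤ 2. For the lower bound, the 3 vertices {1, 8, 9} are pairwise adjacent, and any tree decomposition puts a clique entirely inside one bag — forcing width ≥ 2. Combining the bounds, tw(G) = 2.

Treewidth 2.
One such decomposition:
Bags: B1 = {4, 7, 8}  B2 = {1, 7, 8}  B3 = {1, 8, 9}  B4 = {1, 3, 7}  B5 = {5, 7, 8}  B6 = {1, 3, 6}  B7 = {1, 9, 10}  B8 = {1, 2, 9}
Tree: B1–B2, B2–B3, B2–B4, B2–B5, B4–B6, B3–B7, B7–B8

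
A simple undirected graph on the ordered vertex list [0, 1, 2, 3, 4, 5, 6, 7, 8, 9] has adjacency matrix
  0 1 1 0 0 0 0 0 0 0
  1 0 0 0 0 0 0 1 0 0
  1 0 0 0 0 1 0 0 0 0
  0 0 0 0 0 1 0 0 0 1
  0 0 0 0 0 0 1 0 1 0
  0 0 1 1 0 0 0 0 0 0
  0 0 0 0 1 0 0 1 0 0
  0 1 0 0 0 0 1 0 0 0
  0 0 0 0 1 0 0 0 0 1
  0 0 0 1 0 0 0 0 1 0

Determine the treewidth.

A width-2 tree decomposition is:
Bags: B1 = {3, 5, 9}  B2 = {5, 8, 9}  B3 = {4, 5, 8}  B4 = {4, 5, 6}  B5 = {5, 6, 7}  B6 = {1, 5, 7}  B7 = {0, 1, 5}  B8 = {0, 2, 5}
Tree: B1–B2, B2–B3, B3–B4, B4–B5, B5–B6, B6–B7, B7–B8
Each bag holds 3 vertices, so the decomposition has width 2, which upper-bounds the treewidth. For the lower bound, G contains the cycle 5–3–9–8–4–6–7–1–0–2–5, so G is not a forest; only forests have treewidth ≤ 1, hence tw(G) ≥ 2. Therefore the treewidth is 2.

2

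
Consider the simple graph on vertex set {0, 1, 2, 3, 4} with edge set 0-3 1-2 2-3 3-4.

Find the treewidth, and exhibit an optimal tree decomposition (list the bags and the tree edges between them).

Treewidth 1.
One optimal decomposition is:
Bags: B1 = {2, 3}  B2 = {3, 4}  B3 = {1, 2}  B4 = {0, 3}
Tree: B1–B2, B1–B3, B1–B4

The largest bag has 2 vertices, giving width 1; this decomposition certifies tw(G) ≤ 1. Any graph with an edge has treewidth ≥ 1, and G has the edge 2–3. Therefore the treewidth is 1.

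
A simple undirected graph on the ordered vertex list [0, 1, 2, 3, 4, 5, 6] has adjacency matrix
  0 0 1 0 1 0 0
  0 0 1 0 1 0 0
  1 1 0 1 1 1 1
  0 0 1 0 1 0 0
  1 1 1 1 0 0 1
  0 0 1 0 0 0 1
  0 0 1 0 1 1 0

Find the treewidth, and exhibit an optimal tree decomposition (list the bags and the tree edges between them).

Each bag holds 3 vertices, so the decomposition has width 2, which upper-bounds the treewidth. For the lower bound, the 3 vertices {0, 2, 4} are pairwise adjacent, and any tree decomposition puts a clique entirely inside one bag — forcing width ≥ 2. Hence tw(G) = 2 exactly.

Treewidth 2.
Bags: B1 = {2, 4, 6}  B2 = {1, 2, 4}  B3 = {2, 3, 4}  B4 = {2, 5, 6}  B5 = {0, 2, 4}
Tree: B1–B2, B1–B3, B1–B4, B1–B5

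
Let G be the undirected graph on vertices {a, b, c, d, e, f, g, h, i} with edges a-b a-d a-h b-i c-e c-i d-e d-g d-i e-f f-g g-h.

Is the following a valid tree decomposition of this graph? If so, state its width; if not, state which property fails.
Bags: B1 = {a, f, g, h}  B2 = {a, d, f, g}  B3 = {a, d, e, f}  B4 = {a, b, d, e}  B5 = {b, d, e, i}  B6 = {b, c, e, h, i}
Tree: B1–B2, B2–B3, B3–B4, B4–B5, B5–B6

A tree decomposition must satisfy three properties: every vertex lies in some bag; for every edge, both endpoints lie together in some bag; and for every vertex, the bags containing it form a connected subtree. Here bags containing vertex h are not connected in the tree, so the decomposition is invalid.

No — bags containing vertex h are not connected in the tree.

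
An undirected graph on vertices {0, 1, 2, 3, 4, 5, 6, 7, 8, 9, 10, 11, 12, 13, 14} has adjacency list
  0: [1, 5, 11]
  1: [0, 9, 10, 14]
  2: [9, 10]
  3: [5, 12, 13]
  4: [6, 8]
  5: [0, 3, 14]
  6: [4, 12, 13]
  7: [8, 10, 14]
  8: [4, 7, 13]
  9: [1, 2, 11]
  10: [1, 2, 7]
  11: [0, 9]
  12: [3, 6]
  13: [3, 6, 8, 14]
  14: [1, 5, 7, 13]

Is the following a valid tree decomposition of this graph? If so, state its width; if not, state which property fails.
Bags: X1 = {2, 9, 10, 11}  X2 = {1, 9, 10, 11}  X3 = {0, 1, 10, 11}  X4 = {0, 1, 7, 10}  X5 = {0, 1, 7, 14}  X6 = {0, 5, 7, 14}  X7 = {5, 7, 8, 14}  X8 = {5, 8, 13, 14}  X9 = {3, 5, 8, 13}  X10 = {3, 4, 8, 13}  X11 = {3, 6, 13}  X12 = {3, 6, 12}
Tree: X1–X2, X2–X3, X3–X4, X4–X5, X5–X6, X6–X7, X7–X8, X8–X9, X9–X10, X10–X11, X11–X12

A tree decomposition must satisfy three properties: every vertex lies in some bag; for every edge, both endpoints lie together in some bag; and for every vertex, the bags containing it form a connected subtree. Here edge (4,6) lies in no bag, so the decomposition is invalid.

No — edge (4,6) lies in no bag.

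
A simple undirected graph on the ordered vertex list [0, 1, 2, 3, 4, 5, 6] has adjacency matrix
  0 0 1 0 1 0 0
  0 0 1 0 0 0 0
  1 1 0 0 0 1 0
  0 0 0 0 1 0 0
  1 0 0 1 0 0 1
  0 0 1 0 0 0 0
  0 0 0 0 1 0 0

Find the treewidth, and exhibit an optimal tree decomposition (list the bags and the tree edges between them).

Treewidth 1.
One optimal decomposition is:
Bags: B1 = {0, 4}  B2 = {0, 2}  B3 = {4, 6}  B4 = {1, 2}  B5 = {2, 5}  B6 = {3, 4}
Tree: B1–B2, B1–B3, B2–B4, B2–B5, B3–B6

Every bag has size at most 2, so the width is 2 − 1 = 1 and tw(G) ≤ 1. G has an edge, so its treewidth is at least 1. The upper and lower bounds meet at 1, so that is the treewidth.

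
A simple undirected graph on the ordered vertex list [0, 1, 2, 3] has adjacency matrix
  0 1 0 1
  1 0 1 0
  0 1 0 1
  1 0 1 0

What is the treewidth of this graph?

A width-2 tree decomposition is:
Bags: B1 = {0, 1, 3}  B2 = {1, 2, 3}
Tree: B1–B2
The largest bag has 3 vertices, giving width 2; this decomposition certifies tw(G) ≤ 2. For the lower bound, G contains the cycle 3–0–1–2–3, so G is not a forest; only forests have treewidth ≤ 1, hence tw(G) ≥ 2. Hence tw(G) = 2 exactly.

2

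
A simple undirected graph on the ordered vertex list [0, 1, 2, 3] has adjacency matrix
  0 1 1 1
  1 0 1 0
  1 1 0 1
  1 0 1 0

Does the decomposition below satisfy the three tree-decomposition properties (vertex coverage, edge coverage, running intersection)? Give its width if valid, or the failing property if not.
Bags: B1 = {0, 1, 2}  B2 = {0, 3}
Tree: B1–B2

No — edge (2,3) lies in no bag.

A tree decomposition must satisfy three properties: every vertex lies in some bag; for every edge, both endpoints lie together in some bag; and for every vertex, the bags containing it form a connected subtree. Here edge (2,3) lies in no bag, so the decomposition is invalid.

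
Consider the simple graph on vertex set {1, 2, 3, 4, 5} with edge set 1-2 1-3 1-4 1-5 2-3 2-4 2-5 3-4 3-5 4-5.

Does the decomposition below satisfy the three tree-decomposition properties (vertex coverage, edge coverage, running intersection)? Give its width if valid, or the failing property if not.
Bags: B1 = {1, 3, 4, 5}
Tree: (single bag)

A tree decomposition must satisfy three properties: every vertex lies in some bag; for every edge, both endpoints lie together in some bag; and for every vertex, the bags containing it form a connected subtree. Here vertex 2 appears in no bag, so the decomposition is invalid.

No — vertex 2 appears in no bag.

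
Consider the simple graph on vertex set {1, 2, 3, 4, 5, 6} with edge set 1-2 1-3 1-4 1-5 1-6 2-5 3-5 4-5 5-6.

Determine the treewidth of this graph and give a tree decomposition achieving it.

Treewidth 2.
Bags: B1 = {1, 3, 5}  B2 = {1, 2, 5}  B3 = {1, 5, 6}  B4 = {1, 4, 5}
Tree: B1–B2, B2–B3, B1–B4

Every bag has size at most 3, so the width is 3 − 1 = 2 and tw(G) ≤ 2. On the other hand G contains the 3-clique {1, 2, 5}. A clique must lie in a single bag of any decomposition, so no decomposition can have width below 2. The upper and lower bounds meet at 2, so that is the treewidth.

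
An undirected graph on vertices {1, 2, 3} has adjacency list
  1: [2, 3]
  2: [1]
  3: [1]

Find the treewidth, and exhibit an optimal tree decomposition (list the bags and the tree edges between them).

The largest bag has 2 vertices, giving width 1; this decomposition certifies tw(G) ≤ 1. Since G has at least one edge (e.g. 1–2), it is not an edgeless graph, so tw(G) ≥ 1. Hence tw(G) = 1 exactly.

Treewidth 1.
One such decomposition:
Bags: B1 = {1, 2}  B2 = {1, 3}
Tree: B1–B2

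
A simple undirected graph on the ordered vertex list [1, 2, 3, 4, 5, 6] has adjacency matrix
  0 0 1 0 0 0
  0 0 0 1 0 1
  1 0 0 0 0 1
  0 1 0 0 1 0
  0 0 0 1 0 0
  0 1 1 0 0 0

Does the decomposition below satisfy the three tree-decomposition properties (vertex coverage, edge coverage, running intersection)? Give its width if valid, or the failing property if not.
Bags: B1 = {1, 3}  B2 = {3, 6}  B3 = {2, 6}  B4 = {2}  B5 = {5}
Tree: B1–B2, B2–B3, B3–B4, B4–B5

No — vertex 4 appears in no bag.

A tree decomposition must satisfy three properties: every vertex lies in some bag; for every edge, both endpoints lie together in some bag; and for every vertex, the bags containing it form a connected subtree. Here vertex 4 appears in no bag, so the decomposition is invalid.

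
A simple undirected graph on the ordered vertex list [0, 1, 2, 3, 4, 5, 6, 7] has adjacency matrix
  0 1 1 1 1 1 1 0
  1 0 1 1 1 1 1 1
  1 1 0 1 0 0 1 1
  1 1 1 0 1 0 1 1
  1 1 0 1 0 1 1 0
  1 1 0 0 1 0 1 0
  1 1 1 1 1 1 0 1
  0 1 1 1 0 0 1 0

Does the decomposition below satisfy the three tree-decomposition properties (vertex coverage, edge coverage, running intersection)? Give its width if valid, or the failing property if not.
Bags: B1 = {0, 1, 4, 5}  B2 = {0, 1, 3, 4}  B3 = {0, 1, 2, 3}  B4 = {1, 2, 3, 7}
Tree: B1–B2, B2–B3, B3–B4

A tree decomposition must satisfy three properties: every vertex lies in some bag; for every edge, both endpoints lie together in some bag; and for every vertex, the bags containing it form a connected subtree. Here vertex 6 appears in no bag, so the decomposition is invalid.

No — vertex 6 appears in no bag.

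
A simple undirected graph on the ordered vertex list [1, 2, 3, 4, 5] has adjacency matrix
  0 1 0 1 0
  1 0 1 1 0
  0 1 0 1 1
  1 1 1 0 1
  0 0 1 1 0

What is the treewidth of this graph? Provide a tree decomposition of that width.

Treewidth 2.
One such decomposition:
Bags: B1 = {2, 3, 4}  B2 = {1, 2, 4}  B3 = {3, 4, 5}
Tree: B1–B2, B1–B3

Each bag holds 3 vertices, so the decomposition has width 2, which upper-bounds the treewidth. Conversely, {1, 2, 4} is a clique of size 3, and the vertices of any clique must share a bag in every tree decomposition; so some bag has ≥ 3 vertices and tw(G) ≥ 2. Hence tw(G) = 2 exactly.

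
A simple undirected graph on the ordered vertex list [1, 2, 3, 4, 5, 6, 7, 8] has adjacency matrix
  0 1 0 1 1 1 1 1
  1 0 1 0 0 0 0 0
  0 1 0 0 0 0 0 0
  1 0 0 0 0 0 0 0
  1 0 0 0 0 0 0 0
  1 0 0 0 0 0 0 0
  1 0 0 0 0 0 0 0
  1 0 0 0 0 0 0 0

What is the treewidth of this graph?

A width-1 tree decomposition is:
Bags: B1 = {1, 2}  B2 = {2, 3}  B3 = {1, 4}  B4 = {1, 8}  B5 = {1, 7}  B6 = {1, 6}  B7 = {1, 5}
Tree: B1–B2, B1–B3, B3–B4, B4–B5, B4–B6, B1–B7
Each bag holds 2 vertices, so the decomposition has width 1, which upper-bounds the treewidth. Any graph with an edge has treewidth ≥ 1, and G has the edge 2–1. The upper and lower bounds meet at 1, so that is the treewidth.

1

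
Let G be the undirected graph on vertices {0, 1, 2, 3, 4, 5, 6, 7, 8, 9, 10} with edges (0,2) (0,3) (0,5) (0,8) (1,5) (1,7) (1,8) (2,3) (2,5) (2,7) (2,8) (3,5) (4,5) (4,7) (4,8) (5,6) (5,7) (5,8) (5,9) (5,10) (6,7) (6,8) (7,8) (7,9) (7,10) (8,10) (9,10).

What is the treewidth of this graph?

A width-3 tree decomposition is:
Bags: B1 = {2, 5, 7, 8}  B2 = {1, 5, 7, 8}  B3 = {5, 7, 8, 10}  B4 = {0, 2, 5, 8}  B5 = {4, 5, 7, 8}  B6 = {5, 7, 9, 10}  B7 = {0, 2, 3, 5}  B8 = {5, 6, 7, 8}
Tree: B1–B2, B1–B3, B1–B4, B1–B5, B3–B6, B4–B7, B1–B8
Every bag has size at most 4, so the width is 4 − 1 = 3 and tw(G) ≤ 3. For the lower bound, the 4 vertices {0, 2, 5, 8} are pairwise adjacent, and any tree decomposition puts a clique entirely inside one bag — forcing width ≥ 3. The upper and lower bounds meet at 3, so that is the treewidth.

3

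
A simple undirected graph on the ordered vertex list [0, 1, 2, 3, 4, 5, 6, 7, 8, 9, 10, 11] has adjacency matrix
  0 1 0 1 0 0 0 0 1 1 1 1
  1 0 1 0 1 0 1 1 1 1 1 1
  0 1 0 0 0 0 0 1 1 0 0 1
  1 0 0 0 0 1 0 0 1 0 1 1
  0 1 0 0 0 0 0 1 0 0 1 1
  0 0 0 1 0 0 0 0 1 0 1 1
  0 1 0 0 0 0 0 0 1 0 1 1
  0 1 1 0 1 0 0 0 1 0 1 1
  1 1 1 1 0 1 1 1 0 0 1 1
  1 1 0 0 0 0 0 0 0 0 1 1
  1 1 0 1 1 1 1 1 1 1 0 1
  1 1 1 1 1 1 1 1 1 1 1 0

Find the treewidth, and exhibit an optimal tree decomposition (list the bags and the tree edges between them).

Each bag holds 5 vertices, so the decomposition has width 4, which upper-bounds the treewidth. On the other hand G contains the 5-clique {1, 2, 7, 8, 11}. A clique must lie in a single bag of any decomposition, so no decomposition can have width below 4. Therefore the treewidth is 4.

Treewidth 4.
One optimal decomposition is:
Bags: B1 = {0, 1, 9, 10, 11}  B2 = {0, 1, 8, 10, 11}  B3 = {1, 6, 8, 10, 11}  B4 = {1, 7, 8, 10, 11}  B5 = {1, 2, 7, 8, 11}  B6 = {0, 3, 8, 10, 11}  B7 = {1, 4, 7, 10, 11}  B8 = {3, 5, 8, 10, 11}
Tree: B1–B2, B2–B3, B3–B4, B4–B5, B2–B6, B4–B7, B6–B8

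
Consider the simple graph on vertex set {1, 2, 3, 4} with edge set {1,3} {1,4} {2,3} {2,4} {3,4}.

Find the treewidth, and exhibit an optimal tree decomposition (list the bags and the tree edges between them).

Treewidth 2.
One such decomposition:
Bags: B1 = {1, 3, 4}  B2 = {2, 3, 4}
Tree: B1–B2

The largest bag has 3 vertices, giving width 2; this decomposition certifies tw(G) ≤ 2. Conversely, {1, 3, 4} is a clique of size 3, and the vertices of any clique must share a bag in every tree decomposition; so some bag has ≥ 3 vertices and tw(G) ≥ 2. Therefore the treewidth is 2.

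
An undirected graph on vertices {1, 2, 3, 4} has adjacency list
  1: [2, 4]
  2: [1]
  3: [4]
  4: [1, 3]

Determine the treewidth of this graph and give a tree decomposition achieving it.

The largest bag has 2 vertices, giving width 1; this decomposition certifies tw(G) ≤ 1. Since G has at least one edge (e.g. 2–1), it is not an edgeless graph, so tw(G) ≥ 1. Hence tw(G) = 1 exactly.

Treewidth 1.
One such decomposition:
Bags: B1 = {1, 2}  B2 = {1, 4}  B3 = {3, 4}
Tree: B1–B2, B2–B3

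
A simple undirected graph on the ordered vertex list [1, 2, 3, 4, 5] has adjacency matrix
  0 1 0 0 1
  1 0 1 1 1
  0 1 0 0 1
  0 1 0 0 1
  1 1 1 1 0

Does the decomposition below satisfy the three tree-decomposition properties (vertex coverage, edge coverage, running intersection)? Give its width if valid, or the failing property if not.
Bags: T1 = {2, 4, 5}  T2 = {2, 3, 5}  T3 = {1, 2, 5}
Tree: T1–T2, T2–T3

Yes; width 2.

Every vertex of G appears in some bag (union = {1, 2, 3, 4, 5}); every edge is covered by a bag; and for each vertex v the set of bags containing v is connected in the bag tree. The decomposition is therefore valid. The largest bag has 3 vertices, so the width is 2.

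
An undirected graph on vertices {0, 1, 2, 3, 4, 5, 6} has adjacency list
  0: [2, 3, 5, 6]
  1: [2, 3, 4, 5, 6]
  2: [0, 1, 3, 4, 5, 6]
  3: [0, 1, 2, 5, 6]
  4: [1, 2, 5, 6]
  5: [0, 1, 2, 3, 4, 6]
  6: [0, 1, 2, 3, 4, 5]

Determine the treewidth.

4

A width-4 tree decomposition is:
Bags: B1 = {1, 2, 4, 5, 6}  B2 = {1, 2, 3, 5, 6}  B3 = {0, 2, 3, 5, 6}
Tree: B1–B2, B2–B3
Each bag holds 5 vertices, so the decomposition has width 4, which upper-bounds the treewidth. Conversely, {0, 2, 3, 5, 6} is a clique of size 5, and the vertices of any clique must share a bag in every tree decomposition; so some bag has ≥ 5 vertices and tw(G) ≥ 4. The upper and lower bounds meet at 4, so that is the treewidth.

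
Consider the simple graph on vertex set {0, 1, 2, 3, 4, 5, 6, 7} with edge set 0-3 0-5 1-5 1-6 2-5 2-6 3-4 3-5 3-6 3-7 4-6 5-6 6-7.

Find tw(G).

2

A width-2 tree decomposition is:
Bags: B1 = {2, 5, 6}  B2 = {3, 5, 6}  B3 = {3, 6, 7}  B4 = {0, 3, 5}  B5 = {1, 5, 6}  B6 = {3, 4, 6}
Tree: B1–B2, B2–B3, B2–B4, B1–B5, B3–B6
Each bag holds 3 vertices, so the decomposition has width 2, which upper-bounds the treewidth. Conversely, {0, 3, 5} is a clique of size 3, and the vertices of any clique must share a bag in every tree decomposition; so some bag has ≥ 3 vertices and tw(G) ≥ 2. Therefore the treewidth is 2.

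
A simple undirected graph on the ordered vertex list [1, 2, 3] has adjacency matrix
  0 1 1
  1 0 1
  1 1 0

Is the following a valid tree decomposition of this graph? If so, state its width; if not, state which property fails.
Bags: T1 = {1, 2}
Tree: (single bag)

No — vertex 3 appears in no bag.

A tree decomposition must satisfy three properties: every vertex lies in some bag; for every edge, both endpoints lie together in some bag; and for every vertex, the bags containing it form a connected subtree. Here vertex 3 appears in no bag, so the decomposition is invalid.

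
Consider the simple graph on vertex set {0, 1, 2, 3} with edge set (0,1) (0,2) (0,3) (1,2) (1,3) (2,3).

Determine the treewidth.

3

A width-3 tree decomposition is:
Bags: B1 = {0, 1, 2, 3}
Tree: (single bag)
A single bag containing all 4 vertices is trivially a valid decomposition of width 3. For the lower bound, the 4 vertices {0, 1, 2, 3} are pairwise adjacent, and any tree decomposition puts a clique entirely inside one bag — forcing width ≥ 3. Hence tw(G) = 3 exactly.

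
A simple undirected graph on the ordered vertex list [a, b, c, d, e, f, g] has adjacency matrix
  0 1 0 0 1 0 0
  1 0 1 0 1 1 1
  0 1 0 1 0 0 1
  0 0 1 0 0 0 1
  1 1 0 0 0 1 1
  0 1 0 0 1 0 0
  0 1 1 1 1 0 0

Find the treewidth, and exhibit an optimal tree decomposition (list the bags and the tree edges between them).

Treewidth 2.
One such decomposition:
Bags: B1 = {b, e, g}  B2 = {a, b, e}  B3 = {b, c, g}  B4 = {c, d, g}  B5 = {b, e, f}
Tree: B1–B2, B1–B3, B3–B4, B1–B5

Every bag has size at most 3, so the width is 3 − 1 = 2 and tw(G) ≤ 2. On the other hand G contains the 3-clique {c, d, g}. A clique must lie in a single bag of any decomposition, so no decomposition can have width below 2. Combining the bounds, tw(G) = 2.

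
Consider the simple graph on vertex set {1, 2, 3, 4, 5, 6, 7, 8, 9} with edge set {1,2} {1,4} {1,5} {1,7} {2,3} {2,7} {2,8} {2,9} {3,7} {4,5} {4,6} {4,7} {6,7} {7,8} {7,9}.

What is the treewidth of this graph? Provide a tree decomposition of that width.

The largest bag has 3 vertices, giving width 2; this decomposition certifies tw(G) ≤ 2. On the other hand G contains the 3-clique {1, 4, 5}. A clique must lie in a single bag of any decomposition, so no decomposition can have width below 2. Combining the bounds, tw(G) = 2.

Treewidth 2.
One such decomposition:
Bags: B1 = {2, 7, 8}  B2 = {2, 7, 9}  B3 = {1, 2, 7}  B4 = {1, 4, 7}  B5 = {2, 3, 7}  B6 = {1, 4, 5}  B7 = {4, 6, 7}
Tree: B1–B2, B1–B3, B3–B4, B3–B5, B4–B6, B4–B7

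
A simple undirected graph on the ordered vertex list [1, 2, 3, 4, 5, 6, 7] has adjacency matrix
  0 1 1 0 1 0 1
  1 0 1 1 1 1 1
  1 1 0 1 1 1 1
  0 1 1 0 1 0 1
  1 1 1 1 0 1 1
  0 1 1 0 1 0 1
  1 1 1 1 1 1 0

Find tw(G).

A width-4 tree decomposition is:
Bags: B1 = {2, 3, 4, 5, 7}  B2 = {2, 3, 5, 6, 7}  B3 = {1, 2, 3, 5, 7}
Tree: B1–B2, B1–B3
Each bag holds 5 vertices, so the decomposition has width 4, which upper-bounds the treewidth. For the lower bound, the 5 vertices {1, 2, 3, 5, 7} are pairwise adjacent, and any tree decomposition puts a clique entirely inside one bag — forcing width ≥ 4. Combining the bounds, tw(G) = 4.

4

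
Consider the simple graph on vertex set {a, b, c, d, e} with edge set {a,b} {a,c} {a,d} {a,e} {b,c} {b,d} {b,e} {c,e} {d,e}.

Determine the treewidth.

3

A width-3 tree decomposition is:
Bags: B1 = {a, b, d, e}  B2 = {a, b, c, e}
Tree: B1–B2
Every bag has size at most 4, so the width is 4 − 1 = 3 and tw(G) ≤ 3. Conversely, {a, b, d, e} is a clique of size 4, and the vertices of any clique must share a bag in every tree decomposition; so some bag has ≥ 4 vertices and tw(G) ≥ 3. Hence tw(G) = 3 exactly.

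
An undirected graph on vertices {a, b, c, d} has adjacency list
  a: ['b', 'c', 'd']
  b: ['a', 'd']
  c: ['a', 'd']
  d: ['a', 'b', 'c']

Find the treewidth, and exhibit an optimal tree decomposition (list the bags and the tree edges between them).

Treewidth 2.
One optimal decomposition is:
Bags: B1 = {a, c, d}  B2 = {a, b, d}
Tree: B1–B2

Every bag has size at most 3, so the width is 3 − 1 = 2 and tw(G) ≤ 2. For the lower bound, the 3 vertices {a, c, d} are pairwise adjacent, and any tree decomposition puts a clique entirely inside one bag — forcing width ≥ 2. Combining the bounds, tw(G) = 2.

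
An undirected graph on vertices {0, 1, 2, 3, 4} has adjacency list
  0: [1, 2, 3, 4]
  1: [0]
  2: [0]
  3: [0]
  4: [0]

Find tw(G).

1

A width-1 tree decomposition is:
Bags: B1 = {0, 3}  B2 = {0, 4}  B3 = {0, 2}  B4 = {0, 1}
Tree: B1–B2, B1–B3, B2–B4
Every bag has size at most 2, so the width is 2 − 1 = 1 and tw(G) ≤ 1. G has an edge, so its treewidth is at least 1. Combining the bounds, tw(G) = 1.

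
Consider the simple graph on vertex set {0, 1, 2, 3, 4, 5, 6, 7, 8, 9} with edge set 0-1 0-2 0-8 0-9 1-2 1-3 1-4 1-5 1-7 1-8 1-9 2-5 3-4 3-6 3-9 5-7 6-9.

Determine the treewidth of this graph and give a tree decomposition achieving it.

Each bag holds 3 vertices, so the decomposition has width 2, which upper-bounds the treewidth. On the other hand G contains the 3-clique {0, 1, 8}. A clique must lie in a single bag of any decomposition, so no decomposition can have width below 2. Combining the bounds, tw(G) = 2.

Treewidth 2.
One optimal decomposition is:
Bags: B1 = {1, 2, 5}  B2 = {0, 1, 2}  B3 = {0, 1, 8}  B4 = {0, 1, 9}  B5 = {1, 3, 9}  B6 = {1, 3, 4}  B7 = {3, 6, 9}  B8 = {1, 5, 7}
Tree: B1–B2, B2–B3, B3–B4, B4–B5, B5–B6, B5–B7, B1–B8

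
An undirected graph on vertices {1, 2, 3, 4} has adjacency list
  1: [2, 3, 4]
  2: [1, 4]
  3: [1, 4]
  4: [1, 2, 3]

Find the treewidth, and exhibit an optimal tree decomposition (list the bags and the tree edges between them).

Treewidth 2.
One such decomposition:
Bags: B1 = {1, 2, 4}  B2 = {1, 3, 4}
Tree: B1–B2

Each bag holds 3 vertices, so the decomposition has width 2, which upper-bounds the treewidth. Conversely, {1, 2, 4} is a clique of size 3, and the vertices of any clique must share a bag in every tree decomposition; so some bag has ≥ 3 vertices and tw(G) ≥ 2. Hence tw(G) = 2 exactly.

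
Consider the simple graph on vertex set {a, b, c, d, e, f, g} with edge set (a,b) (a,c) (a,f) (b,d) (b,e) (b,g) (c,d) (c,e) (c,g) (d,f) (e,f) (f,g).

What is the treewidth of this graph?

3

A width-3 tree decomposition is:
Bags: B1 = {a, b, c, f}  B2 = {b, c, e, f}  B3 = {b, c, f, g}  B4 = {b, c, d, f}
Tree: B1–B2, B2–B3, B3–B4
The largest bag has 4 vertices, giving width 3; this decomposition certifies tw(G) ≤ 3. For the lower bound: the 4 vertex sets {a,f}, {b,e}, {c}, {g} are disjoint, each induces a connected subgraph, and every pair is joined by at least one edge of G. Contracting each set to a single vertex therefore yields K_{4} as a minor, and since treewidth is minor-monotone, tw(G) ≥ tw(K_{4}) = 3. The upper and lower bounds meet at 3, so that is the treewidth.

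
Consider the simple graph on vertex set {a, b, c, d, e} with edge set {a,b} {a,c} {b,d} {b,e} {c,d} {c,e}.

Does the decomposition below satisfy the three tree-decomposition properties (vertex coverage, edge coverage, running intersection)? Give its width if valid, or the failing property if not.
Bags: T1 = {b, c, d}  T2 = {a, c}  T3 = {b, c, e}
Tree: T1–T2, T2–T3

No — edge (b,a) lies in no bag.

A tree decomposition must satisfy three properties: every vertex lies in some bag; for every edge, both endpoints lie together in some bag; and for every vertex, the bags containing it form a connected subtree. Here edge (b,a) lies in no bag, so the decomposition is invalid.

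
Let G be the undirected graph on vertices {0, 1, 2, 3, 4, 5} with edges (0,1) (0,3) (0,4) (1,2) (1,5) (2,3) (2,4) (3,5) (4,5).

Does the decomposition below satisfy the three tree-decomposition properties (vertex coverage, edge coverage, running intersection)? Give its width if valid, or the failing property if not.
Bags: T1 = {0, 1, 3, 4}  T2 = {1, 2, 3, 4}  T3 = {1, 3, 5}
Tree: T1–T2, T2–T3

A tree decomposition must satisfy three properties: every vertex lies in some bag; for every edge, both endpoints lie together in some bag; and for every vertex, the bags containing it form a connected subtree. Here edge (4,5) lies in no bag, so the decomposition is invalid.

No — edge (4,5) lies in no bag.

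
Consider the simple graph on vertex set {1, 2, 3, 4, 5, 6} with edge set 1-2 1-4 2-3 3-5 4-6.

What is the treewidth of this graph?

1

A width-1 tree decomposition is:
Bags: B1 = {3, 5}  B2 = {2, 3}  B3 = {1, 2}  B4 = {1, 4}  B5 = {4, 6}
Tree: B1–B2, B2–B3, B3–B4, B4–B5
Each bag holds 2 vertices, so the decomposition has width 1, which upper-bounds the treewidth. G has an edge, so its treewidth is at least 1. The upper and lower bounds meet at 1, so that is the treewidth.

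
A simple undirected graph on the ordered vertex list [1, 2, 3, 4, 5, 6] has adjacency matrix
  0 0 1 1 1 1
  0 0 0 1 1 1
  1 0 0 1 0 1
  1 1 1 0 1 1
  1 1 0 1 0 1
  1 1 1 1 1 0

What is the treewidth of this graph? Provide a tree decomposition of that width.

The largest bag has 4 vertices, giving width 3; this decomposition certifies tw(G) ≤ 3. Conversely, {1, 3, 4, 6} is a clique of size 4, and the vertices of any clique must share a bag in every tree decomposition; so some bag has ≥ 4 vertices and tw(G) ≥ 3. Therefore the treewidth is 3.

Treewidth 3.
One such decomposition:
Bags: B1 = {1, 4, 5, 6}  B2 = {1, 3, 4, 6}  B3 = {2, 4, 5, 6}
Tree: B1–B2, B1–B3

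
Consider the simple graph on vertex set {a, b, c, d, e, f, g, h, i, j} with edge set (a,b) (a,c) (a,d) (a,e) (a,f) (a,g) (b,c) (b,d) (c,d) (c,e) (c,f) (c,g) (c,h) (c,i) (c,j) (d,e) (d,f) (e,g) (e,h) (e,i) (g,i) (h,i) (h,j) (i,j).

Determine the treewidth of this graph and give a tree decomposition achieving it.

Each bag holds 4 vertices, so the decomposition has width 3, which upper-bounds the treewidth. Conversely, {c, h, i, j} is a clique of size 4, and the vertices of any clique must share a bag in every tree decomposition; so some bag has ≥ 4 vertices and tw(G) ≥ 3. The upper and lower bounds meet at 3, so that is the treewidth.

Treewidth 3.
One optimal decomposition is:
Bags: B1 = {a, c, e, g}  B2 = {a, c, d, e}  B3 = {c, e, g, i}  B4 = {a, b, c, d}  B5 = {c, e, h, i}  B6 = {a, c, d, f}  B7 = {c, h, i, j}
Tree: B1–B2, B1–B3, B2–B4, B3–B5, B4–B6, B5–B7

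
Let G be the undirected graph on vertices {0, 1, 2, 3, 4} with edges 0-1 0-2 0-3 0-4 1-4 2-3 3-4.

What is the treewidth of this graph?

A width-2 tree decomposition is:
Bags: B1 = {0, 2, 3}  B2 = {0, 3, 4}  B3 = {0, 1, 4}
Tree: B1–B2, B2–B3
Each bag holds 3 vertices, so the decomposition has width 2, which upper-bounds the treewidth. For the lower bound, the 3 vertices {0, 1, 4} are pairwise adjacent, and any tree decomposition puts a clique entirely inside one bag — forcing width ≥ 2. Therefore the treewidth is 2.

2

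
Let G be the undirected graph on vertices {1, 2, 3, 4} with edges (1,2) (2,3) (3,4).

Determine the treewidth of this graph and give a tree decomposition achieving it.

Every bag has size at most 2, so the width is 2 − 1 = 1 and tw(G) ≤ 1. G has an edge, so its treewidth is at least 1. Therefore the treewidth is 1.

Treewidth 1.
One such decomposition:
Bags: B1 = {1, 2}  B2 = {2, 3}  B3 = {3, 4}
Tree: B1–B2, B2–B3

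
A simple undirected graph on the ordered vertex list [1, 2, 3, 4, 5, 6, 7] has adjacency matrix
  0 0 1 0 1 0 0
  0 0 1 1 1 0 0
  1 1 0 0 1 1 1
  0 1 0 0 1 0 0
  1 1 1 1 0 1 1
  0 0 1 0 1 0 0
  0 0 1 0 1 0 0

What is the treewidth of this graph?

2

A width-2 tree decomposition is:
Bags: B1 = {2, 3, 5}  B2 = {2, 4, 5}  B3 = {3, 5, 6}  B4 = {3, 5, 7}  B5 = {1, 3, 5}
Tree: B1–B2, B1–B3, B1–B4, B3–B5
The largest bag has 3 vertices, giving width 2; this decomposition certifies tw(G) ≤ 2. Conversely, {1, 3, 5} is a clique of size 3, and the vertices of any clique must share a bag in every tree decomposition; so some bag has ≥ 3 vertices and tw(G) ≥ 2. Hence tw(G) = 2 exactly.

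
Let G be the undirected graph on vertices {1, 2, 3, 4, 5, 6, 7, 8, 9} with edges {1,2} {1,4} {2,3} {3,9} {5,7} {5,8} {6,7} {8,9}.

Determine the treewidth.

1

A width-1 tree decomposition is:
Bags: B1 = {6, 7}  B2 = {5, 7}  B3 = {5, 8}  B4 = {8, 9}  B5 = {3, 9}  B6 = {2, 3}  B7 = {1, 2}  B8 = {1, 4}
Tree: B1–B2, B2–B3, B3–B4, B4–B5, B5–B6, B6–B7, B7–B8
The largest bag has 2 vertices, giving width 1; this decomposition certifies tw(G) ≤ 1. G has an edge, so its treewidth is at least 1. Combining the bounds, tw(G) = 1.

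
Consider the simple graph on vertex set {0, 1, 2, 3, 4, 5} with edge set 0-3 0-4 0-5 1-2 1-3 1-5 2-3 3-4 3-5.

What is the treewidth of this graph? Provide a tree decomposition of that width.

Treewidth 2.
One optimal decomposition is:
Bags: B1 = {1, 3, 5}  B2 = {0, 3, 5}  B3 = {1, 2, 3}  B4 = {0, 3, 4}
Tree: B1–B2, B1–B3, B2–B4

The largest bag has 3 vertices, giving width 2; this decomposition certifies tw(G) ≤ 2. Conversely, {0, 3, 4} is a clique of size 3, and the vertices of any clique must share a bag in every tree decomposition; so some bag has ≥ 3 vertices and tw(G) ≥ 2. Combining the bounds, tw(G) = 2.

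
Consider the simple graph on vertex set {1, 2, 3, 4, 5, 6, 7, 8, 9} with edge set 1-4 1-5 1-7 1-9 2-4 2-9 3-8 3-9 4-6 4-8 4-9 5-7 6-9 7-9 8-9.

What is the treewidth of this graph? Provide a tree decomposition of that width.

Treewidth 2.
One optimal decomposition is:
Bags: B1 = {1, 7, 9}  B2 = {1, 4, 9}  B3 = {4, 8, 9}  B4 = {2, 4, 9}  B5 = {3, 8, 9}  B6 = {4, 6, 9}  B7 = {1, 5, 7}
Tree: B1–B2, B2–B3, B2–B4, B3–B5, B4–B6, B1–B7

Every bag has size at most 3, so the width is 3 − 1 = 2 and tw(G) ≤ 2. For the lower bound, the 3 vertices {3, 8, 9} are pairwise adjacent, and any tree decomposition puts a clique entirely inside one bag — forcing width ≥ 2. Hence tw(G) = 2 exactly.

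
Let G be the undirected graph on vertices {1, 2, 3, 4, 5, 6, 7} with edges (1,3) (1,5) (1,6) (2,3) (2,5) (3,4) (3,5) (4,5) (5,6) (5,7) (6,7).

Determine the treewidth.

2

A width-2 tree decomposition is:
Bags: B1 = {3, 4, 5}  B2 = {1, 3, 5}  B3 = {2, 3, 5}  B4 = {1, 5, 6}  B5 = {5, 6, 7}
Tree: B1–B2, B1–B3, B2–B4, B4–B5
The largest bag has 3 vertices, giving width 2; this decomposition certifies tw(G) ≤ 2. Conversely, {1, 3, 5} is a clique of size 3, and the vertices of any clique must share a bag in every tree decomposition; so some bag has ≥ 3 vertices and tw(G) ≥ 2. Hence tw(G) = 2 exactly.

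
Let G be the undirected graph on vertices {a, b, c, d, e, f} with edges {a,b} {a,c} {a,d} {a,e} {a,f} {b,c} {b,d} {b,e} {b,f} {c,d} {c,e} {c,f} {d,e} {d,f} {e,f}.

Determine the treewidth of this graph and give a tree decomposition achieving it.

Treewidth 5.
One optimal decomposition is:
Bags: B1 = {a, b, c, d, e, f}
Tree: (single bag)

With just one bag of size 6, the width is 6 − 1 = 5, so tw(G) ≤ 5. On the other hand G contains the 6-clique {a, b, c, d, e, f}. A clique must lie in a single bag of any decomposition, so no decomposition can have width below 5. Therefore the treewidth is 5.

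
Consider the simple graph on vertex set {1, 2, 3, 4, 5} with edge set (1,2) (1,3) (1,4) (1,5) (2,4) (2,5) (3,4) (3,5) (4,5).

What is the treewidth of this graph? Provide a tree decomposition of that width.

Each bag holds 4 vertices, so the decomposition has width 3, which upper-bounds the treewidth. Conversely, {1, 2, 4, 5} is a clique of size 4, and the vertices of any clique must share a bag in every tree decomposition; so some bag has ≥ 4 vertices and tw(G) ≥ 3. Therefore the treewidth is 3.

Treewidth 3.
One optimal decomposition is:
Bags: B1 = {1, 3, 4, 5}  B2 = {1, 2, 4, 5}
Tree: B1–B2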